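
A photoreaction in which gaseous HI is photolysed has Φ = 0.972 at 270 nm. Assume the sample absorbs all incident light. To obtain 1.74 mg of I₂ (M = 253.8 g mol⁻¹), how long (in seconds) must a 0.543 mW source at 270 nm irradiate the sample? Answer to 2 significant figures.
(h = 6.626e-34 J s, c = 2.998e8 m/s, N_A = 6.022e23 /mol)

t ≈ 5800 s

Product: 1.74 mg / 253.8 g mol⁻¹ = 6.856e-6 mol.
Photons that must be absorbed: 6.856e-6 / 0.972 = 7.053e-6 mol.
Photon energy: hc/λ = 7.357e-19 J; per mole, 4.430e5 J mol⁻¹.
Energy required: 7.053e-6 × 4.430e5 = 3.124 J.
Time: 3.124 J / 0.000543 W = 5800 s.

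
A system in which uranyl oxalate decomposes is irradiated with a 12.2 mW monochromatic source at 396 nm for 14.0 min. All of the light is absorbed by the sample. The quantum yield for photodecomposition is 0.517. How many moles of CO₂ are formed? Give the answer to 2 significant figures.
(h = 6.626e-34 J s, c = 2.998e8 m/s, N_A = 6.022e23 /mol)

1.8e-5 mol

Photon energy at 396 nm: hc/λ = (6.626e-34)(2.998e8)/(396e-9) = 5.016e-19 J.
Energy delivered: (12.2 mW)(840 s) = 10.25 J.
Photons incident: 10.25 / 5.016e-19 = 2.043e19, i.e. 2.043e19/6.022e23 = 3.393e-5 mol.
Product: Φ × n_abs = 0.517 × 3.393e-5 = 1.754e-5 mol.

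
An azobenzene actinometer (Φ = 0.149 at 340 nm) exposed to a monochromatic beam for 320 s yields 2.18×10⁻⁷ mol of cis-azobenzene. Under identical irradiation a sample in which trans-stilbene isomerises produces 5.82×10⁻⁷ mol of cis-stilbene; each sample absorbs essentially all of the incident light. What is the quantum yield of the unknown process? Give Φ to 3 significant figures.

Φ = 0.398

Photons absorbed by the actinometer: 2.18×10⁻⁷ / 0.149 = 1.463×10⁻⁶ mol.
Φ(unknown) = 5.82×10⁻⁷ / 1.463×10⁻⁶ = 0.398.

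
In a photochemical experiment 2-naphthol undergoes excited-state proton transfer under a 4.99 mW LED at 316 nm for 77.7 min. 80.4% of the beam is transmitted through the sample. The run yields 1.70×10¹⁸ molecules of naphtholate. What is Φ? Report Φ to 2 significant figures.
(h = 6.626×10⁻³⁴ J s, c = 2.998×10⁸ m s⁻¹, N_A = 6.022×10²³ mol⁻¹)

Φ = 0.23

Product: 1.70×10¹⁸ / 6.022×10²³ = 2.823×10⁻⁶ mol.
Photon energy at 316 nm: hc/λ = (6.626×10⁻³⁴)(2.998×10⁸)/(316×10⁻⁹) = 6.286×10⁻¹⁹ J.
Energy delivered: (4.99 mW)(4662 s) = 23.26 J.
Photons incident: 23.26 / 6.286×10⁻¹⁹ = 3.700×10¹⁹, i.e. 3.700×10¹⁹/6.022×10²³ = 6.144×10⁻⁵ mol.
Fraction absorbed: 1 − 80.4/100 = 0.1960.
Photons absorbed: 0.1960 × 6.144×10⁻⁵ = 1.204×10⁻⁵ mol.
Φ = 2.823×10⁻⁶ mol / 1.204×10⁻⁵ mol photons = 0.23.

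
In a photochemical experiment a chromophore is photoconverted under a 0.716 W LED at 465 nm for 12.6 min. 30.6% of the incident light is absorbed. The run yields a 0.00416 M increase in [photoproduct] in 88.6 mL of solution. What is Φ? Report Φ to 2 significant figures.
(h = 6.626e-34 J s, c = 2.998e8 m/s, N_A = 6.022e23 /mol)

Product: (0.00416 M)(0.0886 L) = 3.686e-4 mol.
Photon energy at 465 nm: hc/λ = (6.626e-34)(2.998e8)/(465e-9) = 4.272e-19 J.
Energy delivered: (0.716 W)(756 s) = 541.3 J.
Photons incident: 541.3 / 4.272e-19 = 1.267e21, i.e. 1.267e21/6.022e23 = 0.002104 mol.
Photons absorbed: 0.306 × 0.002104 = 6.438e-4 mol.
Φ = 3.686e-4 mol / 6.438e-4 mol photons = 0.57.

Φ = 0.57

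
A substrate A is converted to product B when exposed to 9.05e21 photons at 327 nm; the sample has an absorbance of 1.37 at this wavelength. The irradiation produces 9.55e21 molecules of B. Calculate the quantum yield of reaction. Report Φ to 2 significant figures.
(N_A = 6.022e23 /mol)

Product: 9.55e21 / 6.022e23 = 0.01586 mol.
Moles of photons: 9.05e21 / 6.022e23 = 0.01503 mol.
Fraction absorbed: 1 − 10^(−1.37) = 0.9573.
Photons absorbed: 0.9573 × 0.01503 = 0.01439 mol.
Φ = 0.01586 mol / 0.01439 mol photons = 1.1.

Φ = 1.1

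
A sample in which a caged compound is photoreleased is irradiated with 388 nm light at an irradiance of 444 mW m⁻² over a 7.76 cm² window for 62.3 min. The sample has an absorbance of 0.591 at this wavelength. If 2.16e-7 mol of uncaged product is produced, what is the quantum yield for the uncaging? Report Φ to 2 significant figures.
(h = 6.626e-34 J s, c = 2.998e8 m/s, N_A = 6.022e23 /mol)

Photon energy at 388 nm: hc/λ = (6.626e-34)(2.998e8)/(388e-9) = 5.120e-19 J.
Energy delivered: (444 mW m⁻²)(7.76e-4 m²)(3738 s) = 1.288 J.
Photons incident: 1.288 / 5.120e-19 = 2.516e18, i.e. 2.516e18/6.022e23 = 4.178e-6 mol.
Fraction absorbed: 1 − 10^(−0.591) = 0.7436.
Photons absorbed: 0.7436 × 4.178e-6 = 3.107e-6 mol.
Φ = 2.16e-7 mol / 3.107e-6 mol photons = 0.070.

Φ = 0.070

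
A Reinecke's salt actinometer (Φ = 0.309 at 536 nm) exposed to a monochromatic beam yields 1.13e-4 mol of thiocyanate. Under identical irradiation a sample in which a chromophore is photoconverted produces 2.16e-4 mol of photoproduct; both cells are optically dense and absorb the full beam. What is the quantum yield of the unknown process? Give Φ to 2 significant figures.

Photons absorbed by the actinometer: 1.13e-4 / 0.309 = 3.657e-4 mol.
Φ(unknown) = 2.16e-4 / 3.657e-4 = 0.59.

Φ = 0.59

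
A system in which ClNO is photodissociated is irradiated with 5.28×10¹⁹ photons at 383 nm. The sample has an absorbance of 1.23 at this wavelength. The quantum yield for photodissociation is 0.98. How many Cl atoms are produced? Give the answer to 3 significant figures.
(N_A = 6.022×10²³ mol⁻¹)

Moles of photons: 5.28×10¹⁹ / 6.022×10²³ = 8.768×10⁻⁵ mol.
Fraction absorbed: 1 − 10^(−1.23) = 0.9411.
Photons absorbed: 0.9411 × 8.768×10⁻⁵ = 8.252×10⁻⁵ mol.
Product: Φ × n_abs = 0.98 × 8.252×10⁻⁵ = 8.087×10⁻⁵ mol.
As a count: 8.087×10⁻⁵ × 6.022×10²³ = 4.87×10¹⁹.

4.87×10¹⁹ atoms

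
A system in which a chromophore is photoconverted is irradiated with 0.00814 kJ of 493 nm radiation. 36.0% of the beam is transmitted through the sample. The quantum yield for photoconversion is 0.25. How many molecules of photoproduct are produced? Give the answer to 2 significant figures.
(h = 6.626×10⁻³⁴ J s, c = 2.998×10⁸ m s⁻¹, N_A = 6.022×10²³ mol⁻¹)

Photon energy at 493 nm: hc/λ = (6.626×10⁻³⁴)(2.998×10⁸)/(493×10⁻⁹) = 4.029×10⁻¹⁹ J.
Incident energy: 0.00814 kJ = 8.14 J.
Photons incident: 8.14 / 4.029×10⁻¹⁹ = 2.020×10¹⁹, i.e. 2.020×10¹⁹/6.022×10²³ = 3.354×10⁻⁵ mol.
Fraction absorbed: 1 − 36.0/100 = 0.6400.
Photons absorbed: 0.6400 × 3.354×10⁻⁵ = 2.147×10⁻⁵ mol.
Product: Φ × n_abs = 0.25 × 2.147×10⁻⁵ = 5.368×10⁻⁶ mol.
As a count: 5.368×10⁻⁶ × 6.022×10²³ = 3.2×10¹⁸.

3.2×10¹⁸ molecules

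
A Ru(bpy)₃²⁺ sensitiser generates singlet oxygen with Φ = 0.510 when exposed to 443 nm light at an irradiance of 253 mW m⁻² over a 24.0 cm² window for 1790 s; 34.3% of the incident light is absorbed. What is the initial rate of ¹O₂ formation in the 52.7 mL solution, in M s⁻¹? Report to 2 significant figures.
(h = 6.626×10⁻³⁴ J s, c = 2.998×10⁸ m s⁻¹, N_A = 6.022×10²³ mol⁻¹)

Photon energy at 443 nm: hc/λ = (6.626×10⁻³⁴)(2.998×10⁸)/(443×10⁻⁹) = 4.484×10⁻¹⁹ J.
Energy delivered: (253 mW m⁻²)(24.0×10⁻⁴ m²)(1790 s) = 1.087 J.
Photons incident: 1.087 / 4.484×10⁻¹⁹ = 2.424×10¹⁸, i.e. 2.424×10¹⁸/6.022×10²³ = 4.025×10⁻⁶ mol.
Photons absorbed: 0.343 × 4.025×10⁻⁶ = 1.381×10⁻⁶ mol.
Product formed: 0.510 × 1.381×10⁻⁶ = 7.043×10⁻⁷ mol.
Rate: 7.043×10⁻⁷ mol / (1790 s × 0.0527 L) = 7.5×10⁻⁹ M s⁻¹.

7.5×10⁻⁹ M s⁻¹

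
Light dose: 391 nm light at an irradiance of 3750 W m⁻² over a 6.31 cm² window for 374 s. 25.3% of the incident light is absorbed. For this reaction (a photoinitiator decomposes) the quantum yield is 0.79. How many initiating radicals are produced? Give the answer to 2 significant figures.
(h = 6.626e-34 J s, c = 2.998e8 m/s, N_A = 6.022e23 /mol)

Photon energy at 391 nm: hc/λ = (6.626e-34)(2.998e8)/(391e-9) = 5.080e-19 J.
Energy delivered: (3750 W m⁻²)(6.31e-4 m²)(374 s) = 885.0 J.
Photons incident: 885.0 / 5.080e-19 = 1.742e21, i.e. 1.742e21/6.022e23 = 0.002893 mol.
Photons absorbed: 0.253 × 0.002893 = 7.319e-4 mol.
Product: Φ × n_abs = 0.79 × 7.319e-4 = 5.782e-4 mol.
As a count: 5.782e-4 × 6.022e23 = 3.5e20.

3.5e20 initiating radicals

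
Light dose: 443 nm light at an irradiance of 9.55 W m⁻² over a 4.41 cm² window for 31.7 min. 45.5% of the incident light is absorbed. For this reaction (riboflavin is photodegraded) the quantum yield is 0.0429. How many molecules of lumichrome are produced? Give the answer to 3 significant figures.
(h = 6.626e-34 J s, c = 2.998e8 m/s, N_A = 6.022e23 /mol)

3.49e17 molecules

Photon energy at 443 nm: hc/λ = (6.626e-34)(2.998e8)/(443e-9) = 4.484e-19 J.
Energy delivered: (9.55 W m⁻²)(4.41e-4 m²)(1902 s) = 8.010 J.
Photons incident: 8.010 / 4.484e-19 = 1.786e19, i.e. 1.786e19/6.022e23 = 2.966e-5 mol.
Photons absorbed: 0.455 × 2.966e-5 = 1.350e-5 mol.
Product: Φ × n_abs = 0.0429 × 1.350e-5 = 5.792e-7 mol.
As a count: 5.792e-7 × 6.022e23 = 3.49e17.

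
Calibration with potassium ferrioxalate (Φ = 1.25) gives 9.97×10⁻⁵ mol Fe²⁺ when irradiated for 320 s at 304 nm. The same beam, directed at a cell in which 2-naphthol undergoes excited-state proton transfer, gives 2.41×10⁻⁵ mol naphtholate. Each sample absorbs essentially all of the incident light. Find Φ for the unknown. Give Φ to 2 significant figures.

Φ = 0.30

Photons absorbed by the actinometer: 9.97×10⁻⁵ / 1.25 = 7.976×10⁻⁵ mol.
Φ(unknown) = 2.41×10⁻⁵ / 7.976×10⁻⁵ = 0.30.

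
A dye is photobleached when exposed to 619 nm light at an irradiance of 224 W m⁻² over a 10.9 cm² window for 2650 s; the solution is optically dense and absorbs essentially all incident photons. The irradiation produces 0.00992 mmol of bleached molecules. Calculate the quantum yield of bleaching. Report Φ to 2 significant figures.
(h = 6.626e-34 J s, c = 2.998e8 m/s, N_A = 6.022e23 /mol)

Φ = 0.0030

Product: 0.00992 mmol = 9.92e-6 mol.
Photon energy at 619 nm: hc/λ = (6.626e-34)(2.998e8)/(619e-9) = 3.209e-19 J.
Energy delivered: (224 W m⁻²)(10.9e-4 m²)(2650 s) = 647.0 J.
Photons incident: 647.0 / 3.209e-19 = 2.016e21, i.e. 2.016e21/6.022e23 = 0.003348 mol.
Φ = 9.92e-6 mol / 0.003348 mol photons = 0.0030.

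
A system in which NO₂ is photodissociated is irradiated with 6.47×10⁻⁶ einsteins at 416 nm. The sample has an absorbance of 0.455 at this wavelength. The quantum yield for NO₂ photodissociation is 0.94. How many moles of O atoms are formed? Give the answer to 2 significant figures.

3.9×10⁻⁶ mol

Fraction absorbed: 1 − 10^(−0.455) = 0.6492.
Photons absorbed: 0.6492 × 6.47×10⁻⁶ = 4.200×10⁻⁶ mol.
Product: Φ × n_abs = 0.94 × 4.200×10⁻⁶ = 3.948×10⁻⁶ mol.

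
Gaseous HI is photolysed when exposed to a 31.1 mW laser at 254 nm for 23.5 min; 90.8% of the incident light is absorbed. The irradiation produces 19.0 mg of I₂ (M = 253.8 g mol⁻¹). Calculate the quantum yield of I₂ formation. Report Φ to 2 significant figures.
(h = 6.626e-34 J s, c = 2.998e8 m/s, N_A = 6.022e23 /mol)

Φ = 0.89

Product: 19.0 mg / 253.8 g mol⁻¹ = 7.486e-5 mol.
Photon energy at 254 nm: hc/λ = (6.626e-34)(2.998e8)/(254e-9) = 7.821e-19 J.
Energy delivered: (31.1 mW)(1410 s) = 43.85 J.
Photons incident: 43.85 / 7.821e-19 = 5.607e19, i.e. 5.607e19/6.022e23 = 9.311e-5 mol.
Photons absorbed: 0.908 × 9.311e-5 = 8.454e-5 mol.
Φ = 7.486e-5 mol / 8.454e-5 mol photons = 0.89.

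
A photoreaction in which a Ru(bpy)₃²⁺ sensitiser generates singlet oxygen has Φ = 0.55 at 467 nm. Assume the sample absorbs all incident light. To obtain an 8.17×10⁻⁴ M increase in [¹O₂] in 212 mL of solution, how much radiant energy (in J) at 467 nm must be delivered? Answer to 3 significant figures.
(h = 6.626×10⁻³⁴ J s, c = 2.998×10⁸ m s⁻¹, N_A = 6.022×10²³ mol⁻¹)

Product: (8.17×10⁻⁴ M)(0.212 L) = 1.732×10⁻⁴ mol.
Photons that must be absorbed: 1.732×10⁻⁴ / 0.55 = 3.149×10⁻⁴ mol.
Photon energy: hc/λ = 4.254×10⁻¹⁹ J; per mole, 2.562×10⁵ J mol⁻¹.
Energy required: 3.149×10⁻⁴ × 2.562×10⁵ = 80.7 J.

80.7 J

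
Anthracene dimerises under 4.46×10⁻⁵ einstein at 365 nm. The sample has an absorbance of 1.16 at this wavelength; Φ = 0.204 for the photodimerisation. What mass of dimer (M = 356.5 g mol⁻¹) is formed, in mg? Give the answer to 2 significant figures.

3.0 mg

Fraction absorbed: 1 − 10^(−1.16) = 0.9308.
Photons absorbed: 0.9308 × 4.46×10⁻⁵ = 4.151×10⁻⁵ mol.
Product: Φ × n_abs = 0.204 × 4.151×10⁻⁵ = 8.468×10⁻⁶ mol.
Mass: 8.468×10⁻⁶ × 356.5 = 0.003019 g = 3.0 mg.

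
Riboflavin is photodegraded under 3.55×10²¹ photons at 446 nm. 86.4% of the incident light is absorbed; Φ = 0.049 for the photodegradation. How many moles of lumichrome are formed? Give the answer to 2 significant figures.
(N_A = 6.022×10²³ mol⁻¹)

2.5×10⁻⁴ mol

Moles of photons: 3.55×10²¹ / 6.022×10²³ = 0.005895 mol.
Photons absorbed: 0.864 × 0.005895 = 0.005093 mol.
Product: Φ × n_abs = 0.049 × 0.005093 = 2.496×10⁻⁴ mol.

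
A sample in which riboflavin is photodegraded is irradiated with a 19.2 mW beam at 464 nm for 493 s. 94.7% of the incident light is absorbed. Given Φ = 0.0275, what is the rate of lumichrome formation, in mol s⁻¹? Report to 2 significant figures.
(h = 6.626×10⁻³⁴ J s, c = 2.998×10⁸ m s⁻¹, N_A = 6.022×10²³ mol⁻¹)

Photon energy at 464 nm: hc/λ = (6.626×10⁻³⁴)(2.998×10⁸)/(464×10⁻⁹) = 4.281×10⁻¹⁹ J.
Energy delivered: (19.2 mW)(493 s) = 9.466 J.
Photons incident: 9.466 / 4.281×10⁻¹⁹ = 2.211×10¹⁹, i.e. 2.211×10¹⁹/6.022×10²³ = 3.672×10⁻⁵ mol.
Photons absorbed: 0.947 × 3.672×10⁻⁵ = 3.477×10⁻⁵ mol.
Product formed: 0.0275 × 3.477×10⁻⁵ = 9.562×10⁻⁷ mol.
Rate: 9.562×10⁻⁷ / 493 s = 1.9×10⁻⁹ mol s⁻¹.

1.9×10⁻⁹ mol s⁻¹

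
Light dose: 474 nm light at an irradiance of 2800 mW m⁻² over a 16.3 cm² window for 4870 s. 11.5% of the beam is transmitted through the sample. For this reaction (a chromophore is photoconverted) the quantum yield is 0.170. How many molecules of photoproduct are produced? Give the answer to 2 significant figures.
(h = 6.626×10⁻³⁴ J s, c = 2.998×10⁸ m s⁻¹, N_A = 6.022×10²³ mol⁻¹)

Photon energy at 474 nm: hc/λ = (6.626×10⁻³⁴)(2.998×10⁸)/(474×10⁻⁹) = 4.191×10⁻¹⁹ J.
Energy delivered: (2800 mW m⁻²)(16.3×10⁻⁴ m²)(4870 s) = 22.23 J.
Photons incident: 22.23 / 4.191×10⁻¹⁹ = 5.304×10¹⁹, i.e. 5.304×10¹⁹/6.022×10²³ = 8.808×10⁻⁵ mol.
Fraction absorbed: 1 − 11.5/100 = 0.8850.
Photons absorbed: 0.8850 × 8.808×10⁻⁵ = 7.795×10⁻⁵ mol.
Product: Φ × n_abs = 0.170 × 7.795×10⁻⁵ = 1.325×10⁻⁵ mol.
As a count: 1.325×10⁻⁵ × 6.022×10²³ = 8.0×10¹⁸.

8.0×10¹⁸ molecules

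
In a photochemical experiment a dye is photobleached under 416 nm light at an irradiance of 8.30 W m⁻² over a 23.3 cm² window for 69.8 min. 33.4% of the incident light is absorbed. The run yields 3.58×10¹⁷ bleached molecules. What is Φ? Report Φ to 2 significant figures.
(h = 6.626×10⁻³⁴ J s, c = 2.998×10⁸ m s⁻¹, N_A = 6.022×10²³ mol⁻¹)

Product: 3.58×10¹⁷ / 6.022×10²³ = 5.945×10⁻⁷ mol.
Photon energy at 416 nm: hc/λ = (6.626×10⁻³⁴)(2.998×10⁸)/(416×10⁻⁹) = 4.775×10⁻¹⁹ J.
Energy delivered: (8.30 W m⁻²)(23.3×10⁻⁴ m²)(4188 s) = 80.99 J.
Photons incident: 80.99 / 4.775×10⁻¹⁹ = 1.696×10²⁰, i.e. 1.696×10²⁰/6.022×10²³ = 2.816×10⁻⁴ mol.
Photons absorbed: 0.334 × 2.816×10⁻⁴ = 9.405×10⁻⁵ mol.
Φ = 5.945×10⁻⁷ mol / 9.405×10⁻⁵ mol photons = 0.0063.

Φ = 0.0063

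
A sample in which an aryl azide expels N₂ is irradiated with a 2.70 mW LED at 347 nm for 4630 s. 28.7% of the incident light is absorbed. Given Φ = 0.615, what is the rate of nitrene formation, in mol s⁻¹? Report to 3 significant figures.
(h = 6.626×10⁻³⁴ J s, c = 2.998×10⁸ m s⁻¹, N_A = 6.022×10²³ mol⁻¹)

1.38×10⁻⁹ mol s⁻¹

Photon energy at 347 nm: hc/λ = (6.626×10⁻³⁴)(2.998×10⁸)/(347×10⁻⁹) = 5.725×10⁻¹⁹ J.
Energy delivered: (2.70 mW)(4630 s) = 12.50 J.
Photons incident: 12.50 / 5.725×10⁻¹⁹ = 2.183×10¹⁹, i.e. 2.183×10¹⁹/6.022×10²³ = 3.625×10⁻⁵ mol.
Photons absorbed: 0.287 × 3.625×10⁻⁵ = 1.040×10⁻⁵ mol.
Product formed: 0.615 × 1.040×10⁻⁵ = 6.396×10⁻⁶ mol.
Rate: 6.396×10⁻⁶ / 4630 s = 1.38×10⁻⁹ mol s⁻¹.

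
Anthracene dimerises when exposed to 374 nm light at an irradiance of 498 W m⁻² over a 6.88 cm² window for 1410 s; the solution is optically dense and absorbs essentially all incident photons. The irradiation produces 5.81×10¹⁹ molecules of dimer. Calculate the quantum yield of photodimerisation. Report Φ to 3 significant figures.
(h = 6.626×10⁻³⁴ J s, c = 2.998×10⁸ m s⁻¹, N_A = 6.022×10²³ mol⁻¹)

Product: 5.81×10¹⁹ / 6.022×10²³ = 9.648×10⁻⁵ mol.
Photon energy at 374 nm: hc/λ = (6.626×10⁻³⁴)(2.998×10⁸)/(374×10⁻⁹) = 5.311×10⁻¹⁹ J.
Energy delivered: (498 W m⁻²)(6.88×10⁻⁴ m²)(1410 s) = 483.1 J.
Photons incident: 483.1 / 5.311×10⁻¹⁹ = 9.096×10²⁰, i.e. 9.096×10²⁰/6.022×10²³ = 0.001510 mol.
Φ = 9.648×10⁻⁵ mol / 0.001510 mol photons = 0.0639.

Φ = 0.0639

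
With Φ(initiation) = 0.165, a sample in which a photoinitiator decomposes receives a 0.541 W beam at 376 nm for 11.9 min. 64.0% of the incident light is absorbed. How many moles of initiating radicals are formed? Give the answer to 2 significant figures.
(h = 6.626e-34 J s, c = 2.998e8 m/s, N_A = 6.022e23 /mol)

Photon energy at 376 nm: hc/λ = (6.626e-34)(2.998e8)/(376e-9) = 5.283e-19 J.
Energy delivered: (0.541 W)(714 s) = 386.3 J.
Photons incident: 386.3 / 5.283e-19 = 7.312e20, i.e. 7.312e20/6.022e23 = 0.001214 mol.
Photons absorbed: 0.640 × 0.001214 = 7.770e-4 mol.
Product: Φ × n_abs = 0.165 × 7.770e-4 = 1.282e-4 mol.

1.3e-4 mol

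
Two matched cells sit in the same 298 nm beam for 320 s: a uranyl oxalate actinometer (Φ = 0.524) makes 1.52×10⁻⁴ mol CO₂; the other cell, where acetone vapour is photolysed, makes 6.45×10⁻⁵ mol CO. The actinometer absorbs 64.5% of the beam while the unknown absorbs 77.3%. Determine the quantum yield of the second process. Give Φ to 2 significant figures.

Photons absorbed by the actinometer: 1.52×10⁻⁴ / 0.524 = 2.901×10⁻⁴ mol.
Incident flux: 2.901×10⁻⁴ / 0.645 = 4.498×10⁻⁴ einstein.
Absorbed by unknown: 0.773 × 4.498×10⁻⁴ = 3.477×10⁻⁴ mol.
Φ(unknown) = 6.45×10⁻⁵ / 3.477×10⁻⁴ = 0.19.

Φ = 0.19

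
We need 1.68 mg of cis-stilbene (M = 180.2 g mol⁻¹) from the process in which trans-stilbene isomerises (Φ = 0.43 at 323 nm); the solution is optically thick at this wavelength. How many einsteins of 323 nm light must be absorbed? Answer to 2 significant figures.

Product: 1.68 mg / 180.2 g mol⁻¹ = 9.323×10⁻⁶ mol.
Photons that must be absorbed: 9.323×10⁻⁶ / 0.43 = 2.168×10⁻⁵ mol.

2.2×10⁻⁵ einstein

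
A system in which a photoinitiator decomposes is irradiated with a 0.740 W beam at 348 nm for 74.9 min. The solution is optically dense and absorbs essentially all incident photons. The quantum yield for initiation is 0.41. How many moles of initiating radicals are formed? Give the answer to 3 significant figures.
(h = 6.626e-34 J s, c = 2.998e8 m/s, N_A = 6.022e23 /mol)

Photon energy at 348 nm: hc/λ = (6.626e-34)(2.998e8)/(348e-9) = 5.708e-19 J.
Energy delivered: (0.740 W)(4494 s) = 3326 J.
Photons incident: 3326 / 5.708e-19 = 5.827e21, i.e. 5.827e21/6.022e23 = 0.009676 mol.
Product: Φ × n_abs = 0.41 × 0.009676 = 0.003967 mol.

0.00397 mol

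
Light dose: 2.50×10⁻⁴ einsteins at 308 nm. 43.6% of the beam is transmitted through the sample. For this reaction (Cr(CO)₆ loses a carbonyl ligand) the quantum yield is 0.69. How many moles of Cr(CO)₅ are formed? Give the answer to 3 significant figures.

9.73×10⁻⁵ mol

Fraction absorbed: 1 − 43.6/100 = 0.5640.
Photons absorbed: 0.5640 × 2.50×10⁻⁴ = 1.410×10⁻⁴ mol.
Product: Φ × n_abs = 0.69 × 1.410×10⁻⁴ = 9.729×10⁻⁵ mol.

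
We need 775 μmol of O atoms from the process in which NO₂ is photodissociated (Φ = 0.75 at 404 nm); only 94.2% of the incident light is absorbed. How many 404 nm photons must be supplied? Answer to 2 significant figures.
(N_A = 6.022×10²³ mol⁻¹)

6.6×10²⁰ photons

Product: 775 μmol = 7.75×10⁻⁴ mol.
Photons that must be absorbed: 7.75×10⁻⁴ / 0.75 = 0.001033 mol.
Incident photons needed: 0.001033 / 0.942 = 0.001097 mol.
Photon count: 0.001097 × 6.022×10²³ = 6.6×10²⁰.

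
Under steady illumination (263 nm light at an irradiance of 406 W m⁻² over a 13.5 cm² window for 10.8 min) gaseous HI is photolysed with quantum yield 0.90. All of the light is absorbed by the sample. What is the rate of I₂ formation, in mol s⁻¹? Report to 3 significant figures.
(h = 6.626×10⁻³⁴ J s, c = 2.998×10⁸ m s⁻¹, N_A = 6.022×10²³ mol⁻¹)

Photon energy at 263 nm: hc/λ = (6.626×10⁻³⁴)(2.998×10⁸)/(263×10⁻⁹) = 7.553×10⁻¹⁹ J.
Energy delivered: (406 W m⁻²)(13.5×10⁻⁴ m²)(648 s) = 355.2 J.
Photons incident: 355.2 / 7.553×10⁻¹⁹ = 4.703×10²⁰, i.e. 4.703×10²⁰/6.022×10²³ = 7.810×10⁻⁴ mol.
Product formed: 0.90 × 7.810×10⁻⁴ = 7.029×10⁻⁴ mol.
Rate: 7.029×10⁻⁴ / 648 s = 1.08×10⁻⁶ mol s⁻¹.

1.08×10⁻⁶ mol s⁻¹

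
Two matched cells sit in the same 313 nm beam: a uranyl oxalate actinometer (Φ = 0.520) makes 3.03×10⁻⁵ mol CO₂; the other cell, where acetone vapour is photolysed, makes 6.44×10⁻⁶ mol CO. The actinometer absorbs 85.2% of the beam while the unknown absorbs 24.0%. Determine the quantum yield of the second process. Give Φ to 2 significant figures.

Photons absorbed by the actinometer: 3.03×10⁻⁵ / 0.520 = 5.827×10⁻⁵ mol.
Incident flux: 5.827×10⁻⁵ / 0.852 = 6.839×10⁻⁵ einstein.
Absorbed by unknown: 0.240 × 6.839×10⁻⁵ = 1.641×10⁻⁵ mol.
Φ(unknown) = 6.44×10⁻⁶ / 1.641×10⁻⁵ = 0.39.

Φ = 0.39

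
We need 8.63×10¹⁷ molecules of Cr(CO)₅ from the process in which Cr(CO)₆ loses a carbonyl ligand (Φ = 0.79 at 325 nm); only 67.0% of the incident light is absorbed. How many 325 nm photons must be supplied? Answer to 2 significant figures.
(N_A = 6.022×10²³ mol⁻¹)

Product: 8.63×10¹⁷ / 6.022×10²³ = 1.433×10⁻⁶ mol.
Photons that must be absorbed: 1.433×10⁻⁶ / 0.79 = 1.814×10⁻⁶ mol.
Incident photons needed: 1.814×10⁻⁶ / 0.670 = 2.707×10⁻⁶ mol.
Photon count: 2.707×10⁻⁶ × 6.022×10²³ = 1.6×10¹⁸.

1.6×10¹⁸ photons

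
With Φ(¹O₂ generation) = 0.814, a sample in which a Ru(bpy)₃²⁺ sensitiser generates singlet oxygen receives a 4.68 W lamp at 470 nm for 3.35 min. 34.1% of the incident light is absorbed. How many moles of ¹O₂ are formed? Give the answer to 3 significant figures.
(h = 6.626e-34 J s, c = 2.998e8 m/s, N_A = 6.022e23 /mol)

Photon energy at 470 nm: hc/λ = (6.626e-34)(2.998e8)/(470e-9) = 4.227e-19 J.
Energy delivered: (4.68 W)(201 s) = 940.7 J.
Photons incident: 940.7 / 4.227e-19 = 2.225e21, i.e. 2.225e21/6.022e23 = 0.003695 mol.
Photons absorbed: 0.341 × 0.003695 = 0.001260 mol.
Product: Φ × n_abs = 0.814 × 0.001260 = 0.001026 mol.

0.00103 mol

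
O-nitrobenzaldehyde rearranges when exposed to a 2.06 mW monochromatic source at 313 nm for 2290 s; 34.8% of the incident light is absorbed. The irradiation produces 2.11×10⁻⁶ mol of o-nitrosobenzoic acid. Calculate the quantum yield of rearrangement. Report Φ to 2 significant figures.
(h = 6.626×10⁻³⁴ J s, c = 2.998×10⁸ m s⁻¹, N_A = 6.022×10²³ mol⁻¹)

Photon energy at 313 nm: hc/λ = (6.626×10⁻³⁴)(2.998×10⁸)/(313×10⁻⁹) = 6.347×10⁻¹⁹ J.
Energy delivered: (2.06 mW)(2290 s) = 4.717 J.
Photons incident: 4.717 / 6.347×10⁻¹⁹ = 7.432×10¹⁸, i.e. 7.432×10¹⁸/6.022×10²³ = 1.234×10⁻⁵ mol.
Photons absorbed: 0.348 × 1.234×10⁻⁵ = 4.294×10⁻⁶ mol.
Φ = 2.11×10⁻⁶ mol / 4.294×10⁻⁶ mol photons = 0.49.

Φ = 0.49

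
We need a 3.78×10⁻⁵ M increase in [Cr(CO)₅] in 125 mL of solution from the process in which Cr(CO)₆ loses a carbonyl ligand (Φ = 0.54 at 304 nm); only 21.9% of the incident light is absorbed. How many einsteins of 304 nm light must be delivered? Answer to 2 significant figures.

Product: (3.78×10⁻⁵ M)(0.125 L) = 4.725×10⁻⁶ mol.
Photons that must be absorbed: 4.725×10⁻⁶ / 0.54 = 8.750×10⁻⁶ mol.
Incident photons needed: 8.750×10⁻⁶ / 0.219 = 3.995×10⁻⁵ mol.

4.0×10⁻⁵ einstein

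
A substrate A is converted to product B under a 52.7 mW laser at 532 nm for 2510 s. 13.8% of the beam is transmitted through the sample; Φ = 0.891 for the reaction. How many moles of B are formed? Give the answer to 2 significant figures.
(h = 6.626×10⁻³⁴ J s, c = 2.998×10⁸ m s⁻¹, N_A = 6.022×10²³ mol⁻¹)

Photon energy at 532 nm: hc/λ = (6.626×10⁻³⁴)(2.998×10⁸)/(532×10⁻⁹) = 3.734×10⁻¹⁹ J.
Energy delivered: (52.7 mW)(2510 s) = 132.3 J.
Photons incident: 132.3 / 3.734×10⁻¹⁹ = 3.543×10²⁰, i.e. 3.543×10²⁰/6.022×10²³ = 5.883×10⁻⁴ mol.
Fraction absorbed: 1 − 13.8/100 = 0.8620.
Photons absorbed: 0.8620 × 5.883×10⁻⁴ = 5.071×10⁻⁴ mol.
Product: Φ × n_abs = 0.891 × 5.071×10⁻⁴ = 4.518×10⁻⁴ mol.

4.5×10⁻⁴ mol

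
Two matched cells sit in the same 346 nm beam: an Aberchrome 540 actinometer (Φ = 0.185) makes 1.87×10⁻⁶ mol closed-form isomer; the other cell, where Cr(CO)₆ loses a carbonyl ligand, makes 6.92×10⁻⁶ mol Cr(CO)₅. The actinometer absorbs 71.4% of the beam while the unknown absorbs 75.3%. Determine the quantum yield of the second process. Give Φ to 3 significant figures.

Photons absorbed by the actinometer: 1.87×10⁻⁶ / 0.185 = 1.011×10⁻⁵ mol.
Incident flux: 1.011×10⁻⁵ / 0.714 = 1.416×10⁻⁵ einstein.
Absorbed by unknown: 0.753 × 1.416×10⁻⁵ = 1.066×10⁻⁵ mol.
Φ(unknown) = 6.92×10⁻⁶ / 1.066×10⁻⁵ = 0.649.

Φ = 0.649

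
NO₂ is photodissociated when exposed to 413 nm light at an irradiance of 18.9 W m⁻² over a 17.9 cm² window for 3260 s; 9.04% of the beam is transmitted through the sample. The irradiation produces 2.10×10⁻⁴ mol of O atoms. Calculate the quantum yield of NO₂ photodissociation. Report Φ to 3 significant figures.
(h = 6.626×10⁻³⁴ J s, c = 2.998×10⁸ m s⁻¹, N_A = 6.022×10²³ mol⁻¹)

Φ = 0.606

Photon energy at 413 nm: hc/λ = (6.626×10⁻³⁴)(2.998×10⁸)/(413×10⁻⁹) = 4.810×10⁻¹⁹ J.
Energy delivered: (18.9 W m⁻²)(17.9×10⁻⁴ m²)(3260 s) = 110.3 J.
Photons incident: 110.3 / 4.810×10⁻¹⁹ = 2.293×10²⁰, i.e. 2.293×10²⁰/6.022×10²³ = 3.808×10⁻⁴ mol.
Fraction absorbed: 1 − 9.04/100 = 0.9096.
Photons absorbed: 0.9096 × 3.808×10⁻⁴ = 3.464×10⁻⁴ mol.
Φ = 2.10×10⁻⁴ mol / 3.464×10⁻⁴ mol photons = 0.606.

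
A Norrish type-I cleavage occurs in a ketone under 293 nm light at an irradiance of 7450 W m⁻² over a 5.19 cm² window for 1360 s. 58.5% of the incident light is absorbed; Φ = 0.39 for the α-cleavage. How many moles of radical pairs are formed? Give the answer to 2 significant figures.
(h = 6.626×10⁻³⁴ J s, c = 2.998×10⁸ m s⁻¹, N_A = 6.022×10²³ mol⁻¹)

0.0029 mol

Photon energy at 293 nm: hc/λ = (6.626×10⁻³⁴)(2.998×10⁸)/(293×10⁻⁹) = 6.780×10⁻¹⁹ J.
Energy delivered: (7450 W m⁻²)(5.19×10⁻⁴ m²)(1360 s) = 5259 J.
Photons incident: 5259 / 6.780×10⁻¹⁹ = 7.757×10²¹, i.e. 7.757×10²¹/6.022×10²³ = 0.01288 mol.
Photons absorbed: 0.585 × 0.01288 = 0.007535 mol.
Product: Φ × n_abs = 0.39 × 0.007535 = 0.002939 mol.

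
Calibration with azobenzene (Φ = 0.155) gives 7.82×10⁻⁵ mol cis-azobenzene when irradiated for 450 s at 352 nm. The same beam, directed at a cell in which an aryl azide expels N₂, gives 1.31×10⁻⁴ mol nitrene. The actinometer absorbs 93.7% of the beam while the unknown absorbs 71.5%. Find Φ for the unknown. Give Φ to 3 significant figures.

Photons absorbed by the actinometer: 7.82×10⁻⁵ / 0.155 = 5.045×10⁻⁴ mol.
Incident flux: 5.045×10⁻⁴ / 0.937 = 5.384×10⁻⁴ einstein.
Absorbed by unknown: 0.715 × 5.384×10⁻⁴ = 3.850×10⁻⁴ mol.
Φ(unknown) = 1.31×10⁻⁴ / 3.850×10⁻⁴ = 0.340.

Φ = 0.340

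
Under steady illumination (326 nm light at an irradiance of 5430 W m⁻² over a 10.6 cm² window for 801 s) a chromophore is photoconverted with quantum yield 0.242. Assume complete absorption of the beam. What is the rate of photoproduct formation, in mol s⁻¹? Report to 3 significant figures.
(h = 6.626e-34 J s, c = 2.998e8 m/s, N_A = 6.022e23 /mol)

Photon energy at 326 nm: hc/λ = (6.626e-34)(2.998e8)/(326e-9) = 6.093e-19 J.
Energy delivered: (5430 W m⁻²)(10.6e-4 m²)(801 s) = 4610 J.
Photons incident: 4610 / 6.093e-19 = 7.566e21, i.e. 7.566e21/6.022e23 = 0.01256 mol.
Product formed: 0.242 × 0.01256 = 0.003040 mol.
Rate: 0.003040 / 801 s = 3.80e-6 mol s⁻¹.

3.80e-6 mol s⁻¹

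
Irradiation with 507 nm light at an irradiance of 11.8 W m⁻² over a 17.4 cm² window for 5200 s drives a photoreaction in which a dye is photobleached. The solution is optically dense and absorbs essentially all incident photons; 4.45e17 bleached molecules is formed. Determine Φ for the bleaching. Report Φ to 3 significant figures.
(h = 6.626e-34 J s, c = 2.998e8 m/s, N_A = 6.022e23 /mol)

Φ = 0.00163

Product: 4.45e17 / 6.022e23 = 7.390e-7 mol.
Photon energy at 507 nm: hc/λ = (6.626e-34)(2.998e8)/(507e-9) = 3.918e-19 J.
Energy delivered: (11.8 W m⁻²)(17.4e-4 m²)(5200 s) = 106.8 J.
Photons incident: 106.8 / 3.918e-19 = 2.726e20, i.e. 2.726e20/6.022e23 = 4.527e-4 mol.
Φ = 7.390e-7 mol / 4.527e-4 mol photons = 0.00163.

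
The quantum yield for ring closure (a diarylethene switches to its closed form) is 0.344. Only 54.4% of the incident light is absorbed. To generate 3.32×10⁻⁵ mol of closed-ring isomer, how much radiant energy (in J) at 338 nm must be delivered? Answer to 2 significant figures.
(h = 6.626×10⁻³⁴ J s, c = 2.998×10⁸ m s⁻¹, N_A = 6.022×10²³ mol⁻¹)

Photons that must be absorbed: 3.32×10⁻⁵ / 0.344 = 9.651×10⁻⁵ mol.
Incident photons needed: 9.651×10⁻⁵ / 0.544 = 1.774×10⁻⁴ mol.
Photon energy: hc/λ = 5.877×10⁻¹⁹ J; per mole, 3.539×10⁵ J mol⁻¹.
Energy required: 1.774×10⁻⁴ × 3.539×10⁵ = 63 J.

63 J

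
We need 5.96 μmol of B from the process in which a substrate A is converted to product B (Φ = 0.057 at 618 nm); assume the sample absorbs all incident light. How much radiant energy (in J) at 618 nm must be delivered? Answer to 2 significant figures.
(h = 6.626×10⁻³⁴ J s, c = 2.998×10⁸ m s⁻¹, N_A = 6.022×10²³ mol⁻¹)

Product: 5.96 μmol = 5.96×10⁻⁶ mol.
Photons that must be absorbed: 5.96×10⁻⁶ / 0.057 = 1.046×10⁻⁴ mol.
Photon energy: hc/λ = 3.214×10⁻¹⁹ J; per mole, 1.935×10⁵ J mol⁻¹.
Energy required: 1.046×10⁻⁴ × 1.935×10⁵ = 20 J.

20 J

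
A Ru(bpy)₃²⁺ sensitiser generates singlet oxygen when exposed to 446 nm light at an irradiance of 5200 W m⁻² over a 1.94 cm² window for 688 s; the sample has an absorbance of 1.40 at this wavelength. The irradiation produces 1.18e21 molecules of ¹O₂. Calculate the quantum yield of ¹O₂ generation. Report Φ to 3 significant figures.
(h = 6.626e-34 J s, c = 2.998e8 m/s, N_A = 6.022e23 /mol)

Product: 1.18e21 / 6.022e23 = 0.001959 mol.
Photon energy at 446 nm: hc/λ = (6.626e-34)(2.998e8)/(446e-9) = 4.454e-19 J.
Energy delivered: (5200 W m⁻²)(1.94e-4 m²)(688 s) = 694.1 J.
Photons incident: 694.1 / 4.454e-19 = 1.558e21, i.e. 1.558e21/6.022e23 = 0.002587 mol.
Fraction absorbed: 1 − 10^(−1.40) = 0.9602.
Photons absorbed: 0.9602 × 0.002587 = 0.002484 mol.
Φ = 0.001959 mol / 0.002484 mol photons = 0.789.

Φ = 0.789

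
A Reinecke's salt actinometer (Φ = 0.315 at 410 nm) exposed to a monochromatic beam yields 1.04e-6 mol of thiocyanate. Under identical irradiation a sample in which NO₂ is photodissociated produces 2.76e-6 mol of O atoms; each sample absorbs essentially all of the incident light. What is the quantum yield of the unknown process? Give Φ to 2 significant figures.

Φ = 0.84

Photons absorbed by the actinometer: 1.04e-6 / 0.315 = 3.302e-6 mol.
Φ(unknown) = 2.76e-6 / 3.302e-6 = 0.84.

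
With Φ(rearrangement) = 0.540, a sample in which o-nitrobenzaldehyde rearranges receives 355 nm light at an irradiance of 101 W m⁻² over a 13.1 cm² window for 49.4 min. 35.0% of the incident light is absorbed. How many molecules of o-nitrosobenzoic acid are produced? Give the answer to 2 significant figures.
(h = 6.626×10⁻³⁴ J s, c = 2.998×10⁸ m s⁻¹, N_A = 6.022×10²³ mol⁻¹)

1.3×10²⁰ molecules

Photon energy at 355 nm: hc/λ = (6.626×10⁻³⁴)(2.998×10⁸)/(355×10⁻⁹) = 5.596×10⁻¹⁹ J.
Energy delivered: (101 W m⁻²)(13.1×10⁻⁴ m²)(2964 s) = 392.2 J.
Photons incident: 392.2 / 5.596×10⁻¹⁹ = 7.009×10²⁰, i.e. 7.009×10²⁰/6.022×10²³ = 0.001164 mol.
Photons absorbed: 0.350 × 0.001164 = 4.074×10⁻⁴ mol.
Product: Φ × n_abs = 0.540 × 4.074×10⁻⁴ = 2.200×10⁻⁴ mol.
As a count: 2.200×10⁻⁴ × 6.022×10²³ = 1.3×10²⁰.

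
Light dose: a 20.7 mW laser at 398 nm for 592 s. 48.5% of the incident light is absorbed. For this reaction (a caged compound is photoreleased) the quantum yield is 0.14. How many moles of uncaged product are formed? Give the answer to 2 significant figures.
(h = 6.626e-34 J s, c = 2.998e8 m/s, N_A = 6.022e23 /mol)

2.8e-6 mol

Photon energy at 398 nm: hc/λ = (6.626e-34)(2.998e8)/(398e-9) = 4.991e-19 J.
Energy delivered: (20.7 mW)(592 s) = 12.25 J.
Photons incident: 12.25 / 4.991e-19 = 2.454e19, i.e. 2.454e19/6.022e23 = 4.075e-5 mol.
Photons absorbed: 0.485 × 4.075e-5 = 1.976e-5 mol.
Product: Φ × n_abs = 0.14 × 1.976e-5 = 2.766e-6 mol.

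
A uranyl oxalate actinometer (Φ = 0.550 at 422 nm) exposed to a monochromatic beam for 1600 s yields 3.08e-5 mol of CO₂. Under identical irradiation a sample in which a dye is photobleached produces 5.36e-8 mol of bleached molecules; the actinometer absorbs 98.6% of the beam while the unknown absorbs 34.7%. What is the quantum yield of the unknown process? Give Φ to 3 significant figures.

Φ = 0.00272

Photons absorbed by the actinometer: 3.08e-5 / 0.550 = 5.600e-5 mol.
Incident flux: 5.600e-5 / 0.986 = 5.680e-5 einstein.
Absorbed by unknown: 0.347 × 5.680e-5 = 1.971e-5 mol.
Φ(unknown) = 5.36e-8 / 1.971e-5 = 0.00272.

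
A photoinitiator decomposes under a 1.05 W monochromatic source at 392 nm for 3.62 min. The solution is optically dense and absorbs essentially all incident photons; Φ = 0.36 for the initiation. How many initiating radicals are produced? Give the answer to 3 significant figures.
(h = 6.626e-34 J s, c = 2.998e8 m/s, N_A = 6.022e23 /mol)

Photon energy at 392 nm: hc/λ = (6.626e-34)(2.998e8)/(392e-9) = 5.068e-19 J.
Energy delivered: (1.05 W)(217.2 s) = 228.1 J.
Photons incident: 228.1 / 5.068e-19 = 4.501e20, i.e. 4.501e20/6.022e23 = 7.474e-4 mol.
Product: Φ × n_abs = 0.36 × 7.474e-4 = 2.691e-4 mol.
As a count: 2.691e-4 × 6.022e23 = 1.62e20.

1.62e20 initiating radicals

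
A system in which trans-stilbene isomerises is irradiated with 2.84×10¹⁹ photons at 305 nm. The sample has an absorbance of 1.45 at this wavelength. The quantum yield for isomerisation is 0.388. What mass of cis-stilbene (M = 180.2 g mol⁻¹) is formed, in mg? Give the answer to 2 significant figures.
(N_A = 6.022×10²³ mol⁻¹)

3.2 mg

Moles of photons: 2.84×10¹⁹ / 6.022×10²³ = 4.716×10⁻⁵ mol.
Fraction absorbed: 1 − 10^(−1.45) = 0.9645.
Photons absorbed: 0.9645 × 4.716×10⁻⁵ = 4.549×10⁻⁵ mol.
Product: Φ × n_abs = 0.388 × 4.549×10⁻⁵ = 1.765×10⁻⁵ mol.
Mass: 1.765×10⁻⁵ × 180.2 = 0.003181 g = 3.2 mg.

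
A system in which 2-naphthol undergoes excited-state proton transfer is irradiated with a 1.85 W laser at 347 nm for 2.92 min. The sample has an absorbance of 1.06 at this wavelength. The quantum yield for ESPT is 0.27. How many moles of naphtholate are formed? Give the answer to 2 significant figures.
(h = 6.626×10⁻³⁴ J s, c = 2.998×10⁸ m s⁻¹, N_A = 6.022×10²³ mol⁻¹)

Photon energy at 347 nm: hc/λ = (6.626×10⁻³⁴)(2.998×10⁸)/(347×10⁻⁹) = 5.725×10⁻¹⁹ J.
Energy delivered: (1.85 W)(175.2 s) = 324.1 J.
Photons incident: 324.1 / 5.725×10⁻¹⁹ = 5.661×10²⁰, i.e. 5.661×10²⁰/6.022×10²³ = 9.401×10⁻⁴ mol.
Fraction absorbed: 1 − 10^(−1.06) = 0.9129.
Photons absorbed: 0.9129 × 9.401×10⁻⁴ = 8.582×10⁻⁴ mol.
Product: Φ × n_abs = 0.27 × 8.582×10⁻⁴ = 2.317×10⁻⁴ mol.

2.3×10⁻⁴ mol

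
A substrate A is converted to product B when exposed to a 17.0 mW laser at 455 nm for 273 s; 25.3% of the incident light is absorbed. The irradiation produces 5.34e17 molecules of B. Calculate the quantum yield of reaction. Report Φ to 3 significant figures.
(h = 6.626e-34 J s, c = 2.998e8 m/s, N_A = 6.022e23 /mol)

Product: 5.34e17 / 6.022e23 = 8.867e-7 mol.
Photon energy at 455 nm: hc/λ = (6.626e-34)(2.998e8)/(455e-9) = 4.366e-19 J.
Energy delivered: (17.0 mW)(273 s) = 4.641 J.
Photons incident: 4.641 / 4.366e-19 = 1.063e19, i.e. 1.063e19/6.022e23 = 1.765e-5 mol.
Photons absorbed: 0.253 × 1.765e-5 = 4.465e-6 mol.
Φ = 8.867e-7 mol / 4.465e-6 mol photons = 0.199.

Φ = 0.199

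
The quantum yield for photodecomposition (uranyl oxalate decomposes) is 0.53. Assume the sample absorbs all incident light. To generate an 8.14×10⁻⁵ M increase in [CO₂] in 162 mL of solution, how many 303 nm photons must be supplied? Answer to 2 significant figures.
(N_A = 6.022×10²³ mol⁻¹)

1.5×10¹⁹ photons

Product: (8.14×10⁻⁵ M)(0.162 L) = 1.319×10⁻⁵ mol.
Photons that must be absorbed: 1.319×10⁻⁵ / 0.53 = 2.489×10⁻⁵ mol.
Photon count: 2.489×10⁻⁵ × 6.022×10²³ = 1.5×10¹⁹.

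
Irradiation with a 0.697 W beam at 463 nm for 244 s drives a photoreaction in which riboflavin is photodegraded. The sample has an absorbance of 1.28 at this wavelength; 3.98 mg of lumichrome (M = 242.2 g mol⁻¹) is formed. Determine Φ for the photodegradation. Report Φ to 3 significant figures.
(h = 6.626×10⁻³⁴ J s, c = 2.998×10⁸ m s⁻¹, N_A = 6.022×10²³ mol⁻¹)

Φ = 0.0263

Product: 3.98 mg / 242.2 g mol⁻¹ = 1.643×10⁻⁵ mol.
Photon energy at 463 nm: hc/λ = (6.626×10⁻³⁴)(2.998×10⁸)/(463×10⁻⁹) = 4.290×10⁻¹⁹ J.
Energy delivered: (0.697 W)(244 s) = 170.1 J.
Photons incident: 170.1 / 4.290×10⁻¹⁹ = 3.965×10²⁰, i.e. 3.965×10²⁰/6.022×10²³ = 6.584×10⁻⁴ mol.
Fraction absorbed: 1 − 10^(−1.28) = 0.9475.
Photons absorbed: 0.9475 × 6.584×10⁻⁴ = 6.238×10⁻⁴ mol.
Φ = 1.643×10⁻⁵ mol / 6.238×10⁻⁴ mol photons = 0.0263.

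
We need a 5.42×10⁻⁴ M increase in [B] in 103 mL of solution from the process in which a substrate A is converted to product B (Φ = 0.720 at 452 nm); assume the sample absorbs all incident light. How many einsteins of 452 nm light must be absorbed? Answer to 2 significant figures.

7.8×10⁻⁵ einstein

Product: (5.42×10⁻⁴ M)(0.103 L) = 5.583×10⁻⁵ mol.
Photons that must be absorbed: 5.583×10⁻⁵ / 0.720 = 7.754×10⁻⁵ mol.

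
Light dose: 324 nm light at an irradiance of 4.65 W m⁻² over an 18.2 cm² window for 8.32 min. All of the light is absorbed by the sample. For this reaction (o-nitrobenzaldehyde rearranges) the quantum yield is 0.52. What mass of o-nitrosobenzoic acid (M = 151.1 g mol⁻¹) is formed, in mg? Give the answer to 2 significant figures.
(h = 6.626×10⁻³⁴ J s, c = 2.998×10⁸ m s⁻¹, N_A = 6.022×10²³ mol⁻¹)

Photon energy at 324 nm: hc/λ = (6.626×10⁻³⁴)(2.998×10⁸)/(324×10⁻⁹) = 6.131×10⁻¹⁹ J.
Energy delivered: (4.65 W m⁻²)(18.2×10⁻⁴ m²)(499.2 s) = 4.225 J.
Photons incident: 4.225 / 6.131×10⁻¹⁹ = 6.891×10¹⁸, i.e. 6.891×10¹⁸/6.022×10²³ = 1.144×10⁻⁵ mol.
Product: Φ × n_abs = 0.52 × 1.144×10⁻⁵ = 5.949×10⁻⁶ mol.
Mass: 5.949×10⁻⁶ × 151.1 = 8.989×10⁻⁴ g = 0.90 mg.

0.90 mg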